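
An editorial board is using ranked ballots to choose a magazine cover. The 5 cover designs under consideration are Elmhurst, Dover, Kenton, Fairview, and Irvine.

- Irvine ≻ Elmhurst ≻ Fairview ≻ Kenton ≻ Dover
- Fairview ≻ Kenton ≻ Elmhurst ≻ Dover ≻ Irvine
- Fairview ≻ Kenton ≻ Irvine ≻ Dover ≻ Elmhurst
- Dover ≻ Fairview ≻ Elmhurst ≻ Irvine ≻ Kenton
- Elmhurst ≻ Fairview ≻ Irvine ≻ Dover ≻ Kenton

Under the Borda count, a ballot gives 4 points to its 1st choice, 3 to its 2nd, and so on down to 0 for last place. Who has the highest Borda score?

Borda scores:
  Elmhurst: 3 + 2 + 0 + 2 + 4 = 11
  Dover: 0 + 1 + 1 + 4 + 1 = 7
  Kenton: 1 + 3 + 3 + 0 + 0 = 7
  Fairview: 2 + 4 + 4 + 3 + 3 = 16
  Irvine: 4 + 0 + 2 + 1 + 2 = 9
Fairview has the highest total.

Fairview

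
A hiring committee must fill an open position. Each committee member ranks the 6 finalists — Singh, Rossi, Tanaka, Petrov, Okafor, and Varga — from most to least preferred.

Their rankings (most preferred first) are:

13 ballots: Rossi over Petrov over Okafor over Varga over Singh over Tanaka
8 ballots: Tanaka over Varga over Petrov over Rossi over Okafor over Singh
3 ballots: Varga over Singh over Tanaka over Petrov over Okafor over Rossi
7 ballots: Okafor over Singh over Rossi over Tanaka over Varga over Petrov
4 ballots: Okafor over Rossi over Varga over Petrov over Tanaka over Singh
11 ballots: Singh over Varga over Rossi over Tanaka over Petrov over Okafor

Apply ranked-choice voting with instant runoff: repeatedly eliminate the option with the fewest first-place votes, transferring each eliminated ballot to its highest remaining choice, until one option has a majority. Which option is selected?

Rossi

Round 1: Rossi 13, Singh 11, Okafor 11, Tanaka 8, Varga 3, Petrov 0. Petrov has the fewest and is eliminated.
Round 2: Rossi 13, Singh 11, Okafor 11, Tanaka 8, Varga 3. Varga has the fewest and is eliminated.
Round 3: Singh 14, Rossi 13, Okafor 11, Tanaka 8. Tanaka has the fewest and is eliminated.
Round 4: Rossi 21, Singh 14, Okafor 11. Okafor has the fewest and is eliminated.
Round 5: Rossi 25, Singh 21. Rossi has a majority.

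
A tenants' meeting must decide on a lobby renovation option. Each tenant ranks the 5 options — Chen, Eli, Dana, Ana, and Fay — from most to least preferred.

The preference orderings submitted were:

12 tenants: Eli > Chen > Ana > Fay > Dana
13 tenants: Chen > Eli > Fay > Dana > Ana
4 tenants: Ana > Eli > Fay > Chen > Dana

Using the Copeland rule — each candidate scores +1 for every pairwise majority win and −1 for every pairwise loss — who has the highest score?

Eli

Pairwise results:
  Chen vs Eli: Eli wins 16–13.
  Chen vs Dana: Chen wins 29–0.
  Chen vs Ana: Chen wins 25–4.
  Chen vs Fay: Chen wins 25–4.
  Eli vs Dana: Eli wins 29–0.
  Eli vs Ana: Eli wins 25–4.
  Eli vs Fay: Eli wins 29–0.
  Dana vs Ana: Ana wins 16–13.
  Dana vs Fay: Fay wins 29–0.
  Ana vs Fay: Ana wins 16–13.
Copeland scores (wins − losses):
  Chen: 3 − 1 = 2
  Eli: 4 − 0 = 4
  Dana: 0 − 4 = -4
  Ana: 2 − 2 = 0
  Fay: 1 − 3 = -2
Eli has the best Copeland score.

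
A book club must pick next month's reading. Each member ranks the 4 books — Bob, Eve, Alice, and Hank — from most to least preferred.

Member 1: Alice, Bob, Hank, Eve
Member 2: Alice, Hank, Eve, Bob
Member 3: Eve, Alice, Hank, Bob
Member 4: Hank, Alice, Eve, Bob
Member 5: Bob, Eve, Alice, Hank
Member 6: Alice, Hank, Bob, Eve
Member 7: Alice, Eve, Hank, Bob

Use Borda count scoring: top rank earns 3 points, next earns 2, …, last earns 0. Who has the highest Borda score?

Alice

Borda scores:
  Bob: 2 + 0 + 0 + 0 + 3 + 1 + 0 = 6
  Eve: 0 + 1 + 3 + 1 + 2 + 0 + 2 = 9
  Alice: 3 + 3 + 2 + 2 + 1 + 3 + 3 = 17
  Hank: 1 + 2 + 1 + 3 + 0 + 2 + 1 = 10
Alice has the highest total.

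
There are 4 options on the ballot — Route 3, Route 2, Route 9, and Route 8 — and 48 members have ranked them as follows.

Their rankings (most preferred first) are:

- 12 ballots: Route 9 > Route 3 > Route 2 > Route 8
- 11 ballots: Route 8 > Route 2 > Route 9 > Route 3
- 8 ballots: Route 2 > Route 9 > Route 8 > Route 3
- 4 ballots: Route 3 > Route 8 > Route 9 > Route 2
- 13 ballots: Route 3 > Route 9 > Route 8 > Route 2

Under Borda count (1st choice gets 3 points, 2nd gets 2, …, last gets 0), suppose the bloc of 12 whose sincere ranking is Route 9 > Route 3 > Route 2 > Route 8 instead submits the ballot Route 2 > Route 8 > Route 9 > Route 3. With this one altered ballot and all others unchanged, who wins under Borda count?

Route 8

Borda totals with the altered ballot: Route 3 51, Route 2 82, Route 9 69, Route 8 86.
The switch changes the winner from Route 9 to Route 8.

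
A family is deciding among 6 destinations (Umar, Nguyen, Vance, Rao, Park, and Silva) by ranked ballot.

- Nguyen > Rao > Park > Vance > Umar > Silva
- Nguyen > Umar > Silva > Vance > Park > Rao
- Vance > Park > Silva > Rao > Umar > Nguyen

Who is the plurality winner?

Nguyen

First-place vote totals:
  Umar: 0
  Nguyen: 2
  Vance: 1
  Rao: 0
  Park: 0
  Silva: 0
Nguyen has the most first-place votes.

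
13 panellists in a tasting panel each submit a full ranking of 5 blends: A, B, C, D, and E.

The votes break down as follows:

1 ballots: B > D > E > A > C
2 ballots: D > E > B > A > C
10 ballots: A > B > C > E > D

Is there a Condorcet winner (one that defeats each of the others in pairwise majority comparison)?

Head-to-head results (13 voters total):
A vs B: A wins 10–3.
A vs C: A wins 13–0.
A vs D: A wins 10–3.
A vs E: A wins 10–3.
B vs C: B wins 13–0.
B vs D: B wins 11–2.
B vs E: B wins 11–2.
C vs D: C wins 10–3.
C vs E: C wins 10–3.
D vs E: E wins 10–3.
A beats each rival — B (10–3), C (13–0), D (10–3), E (10–3) — so A is the Condorcet winner.

Yes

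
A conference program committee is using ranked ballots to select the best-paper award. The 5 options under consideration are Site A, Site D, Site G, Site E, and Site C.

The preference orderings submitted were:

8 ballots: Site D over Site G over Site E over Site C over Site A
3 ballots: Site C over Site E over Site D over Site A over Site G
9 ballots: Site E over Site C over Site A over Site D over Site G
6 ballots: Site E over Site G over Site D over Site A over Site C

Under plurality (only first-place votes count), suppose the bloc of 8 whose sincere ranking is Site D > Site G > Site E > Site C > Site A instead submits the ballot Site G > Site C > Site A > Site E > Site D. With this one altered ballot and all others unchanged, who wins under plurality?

First-place totals with the altered ballot: Site A 0, Site D 0, Site G 8, Site E 15, Site C 3.
The winner is unchanged: still Site E.

Site E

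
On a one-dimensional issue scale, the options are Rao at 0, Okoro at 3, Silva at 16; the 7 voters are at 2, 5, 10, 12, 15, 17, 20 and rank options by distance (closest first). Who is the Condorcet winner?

With single-peaked preferences on a line, the Condorcet winner is the candidate closest to the median voter.
The median voter (position 12) is closest to Silva at 16.
Check: Silva vs Rao — voters closer to Silva: 5 of 7.

Silva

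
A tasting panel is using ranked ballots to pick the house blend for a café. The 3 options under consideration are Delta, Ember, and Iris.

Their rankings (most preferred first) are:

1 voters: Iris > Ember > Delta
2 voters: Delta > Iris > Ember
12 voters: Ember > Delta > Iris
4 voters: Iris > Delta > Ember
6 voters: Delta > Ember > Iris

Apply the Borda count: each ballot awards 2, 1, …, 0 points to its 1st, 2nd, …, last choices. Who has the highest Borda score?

Delta

Borda scores:
  Delta: 0 + 2·2 + 12·1 + 4·1 + 6·2 = 32
  Ember: 1 + 2·0 + 12·2 + 4·0 + 6·1 = 31
  Iris: 2 + 2·1 + 12·0 + 4·2 + 6·0 = 12
Delta has the highest total.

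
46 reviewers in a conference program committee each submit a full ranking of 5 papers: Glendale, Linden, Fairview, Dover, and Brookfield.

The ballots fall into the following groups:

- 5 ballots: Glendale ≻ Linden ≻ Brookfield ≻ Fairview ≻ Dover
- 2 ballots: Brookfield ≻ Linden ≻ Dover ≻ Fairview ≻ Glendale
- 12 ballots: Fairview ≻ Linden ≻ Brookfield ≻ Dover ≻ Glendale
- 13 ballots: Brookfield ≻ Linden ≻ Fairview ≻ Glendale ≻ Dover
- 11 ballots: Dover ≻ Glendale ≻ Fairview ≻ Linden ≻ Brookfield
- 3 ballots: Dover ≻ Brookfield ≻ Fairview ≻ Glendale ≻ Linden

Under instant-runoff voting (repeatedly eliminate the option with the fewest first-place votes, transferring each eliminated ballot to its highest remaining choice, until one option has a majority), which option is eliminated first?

Round 1: Brookfield 15, Dover 14, Fairview 12, Glendale 5, Linden 0. Linden has the fewest and is eliminated.
Round 2: Brookfield 15, Dover 14, Fairview 12, Glendale 5. Glendale has the fewest and is eliminated.
Round 3: Brookfield 20, Dover 14, Fairview 12. Fairview has the fewest and is eliminated.
Round 4: Brookfield 32, Dover 14. Brookfield has a majority.

Linden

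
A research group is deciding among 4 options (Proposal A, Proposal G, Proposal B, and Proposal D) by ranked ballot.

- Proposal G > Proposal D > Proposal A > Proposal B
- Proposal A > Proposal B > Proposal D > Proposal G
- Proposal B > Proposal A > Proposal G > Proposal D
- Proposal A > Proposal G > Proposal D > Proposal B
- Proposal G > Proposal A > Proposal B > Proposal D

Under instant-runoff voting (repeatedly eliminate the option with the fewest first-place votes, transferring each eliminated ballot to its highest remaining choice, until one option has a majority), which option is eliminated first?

Proposal D

Round 1: Proposal A 2, Proposal G 2, Proposal B 1, Proposal D 0. Proposal D has the fewest and is eliminated.
Round 2: Proposal A 2, Proposal G 2, Proposal B 1. Proposal B has the fewest and is eliminated.
Round 3: Proposal A 3, Proposal G 2. Proposal A has a majority.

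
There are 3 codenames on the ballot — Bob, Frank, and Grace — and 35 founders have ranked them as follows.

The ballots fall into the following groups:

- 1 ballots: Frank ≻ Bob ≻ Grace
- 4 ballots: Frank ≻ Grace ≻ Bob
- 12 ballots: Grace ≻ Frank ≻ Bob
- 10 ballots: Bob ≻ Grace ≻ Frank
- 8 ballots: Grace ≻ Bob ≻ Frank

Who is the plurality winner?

Grace

First-place vote totals:
  Bob: 10
  Frank: 5
  Grace: 20
Grace has the most first-place votes.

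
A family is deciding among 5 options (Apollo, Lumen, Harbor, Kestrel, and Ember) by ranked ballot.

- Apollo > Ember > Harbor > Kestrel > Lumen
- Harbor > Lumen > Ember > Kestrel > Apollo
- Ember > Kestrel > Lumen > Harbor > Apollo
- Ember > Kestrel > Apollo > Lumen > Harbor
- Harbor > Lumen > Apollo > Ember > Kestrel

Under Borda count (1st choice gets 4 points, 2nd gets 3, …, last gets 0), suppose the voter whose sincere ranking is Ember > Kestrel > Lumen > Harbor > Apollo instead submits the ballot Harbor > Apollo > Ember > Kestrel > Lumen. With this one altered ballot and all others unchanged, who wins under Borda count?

Harbor

Borda totals with the altered ballot: Apollo 11, Lumen 7, Harbor 14, Kestrel 6, Ember 12.
The switch changes the winner from Ember to Harbor.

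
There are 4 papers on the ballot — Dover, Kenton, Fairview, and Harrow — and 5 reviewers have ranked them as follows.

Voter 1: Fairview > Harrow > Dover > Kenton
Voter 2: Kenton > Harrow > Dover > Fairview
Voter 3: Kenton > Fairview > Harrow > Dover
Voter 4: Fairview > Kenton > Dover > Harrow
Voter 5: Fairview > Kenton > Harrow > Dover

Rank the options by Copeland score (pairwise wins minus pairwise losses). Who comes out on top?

Fairview

Pairwise results:
  Dover vs Kenton: Kenton wins 4–1.
  Dover vs Fairview: Fairview wins 4–1.
  Dover vs Harrow: Harrow wins 4–1.
  Kenton vs Fairview: Fairview wins 3–2.
  Kenton vs Harrow: Kenton wins 4–1.
  Fairview vs Harrow: Fairview wins 4–1.
Copeland scores (wins − losses):
  Dover: 0 − 3 = -3
  Kenton: 2 − 1 = 1
  Fairview: 3 − 0 = 3
  Harrow: 1 − 2 = -1
Fairview has the best Copeland score.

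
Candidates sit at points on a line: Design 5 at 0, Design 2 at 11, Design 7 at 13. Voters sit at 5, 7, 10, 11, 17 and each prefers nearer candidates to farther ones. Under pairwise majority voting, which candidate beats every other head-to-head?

With single-peaked preferences on a line, the Condorcet winner is the candidate closest to the median voter.
The median voter (position 10) is closest to Design 2 at 11.
Check: Design 2 vs Design 7 — voters closer to Design 2: 4 of 5.

Design 2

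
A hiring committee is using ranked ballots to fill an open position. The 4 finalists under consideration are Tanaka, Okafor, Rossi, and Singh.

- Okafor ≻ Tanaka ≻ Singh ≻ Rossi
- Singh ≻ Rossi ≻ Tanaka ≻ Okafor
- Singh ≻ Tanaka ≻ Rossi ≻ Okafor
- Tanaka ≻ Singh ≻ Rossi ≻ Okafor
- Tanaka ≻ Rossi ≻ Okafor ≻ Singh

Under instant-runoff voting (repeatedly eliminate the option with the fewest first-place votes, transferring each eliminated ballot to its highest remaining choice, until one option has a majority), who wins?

Tanaka

Round 1: Tanaka 2, Singh 2, Okafor 1, Rossi 0. Rossi has the fewest and is eliminated.
Round 2: Tanaka 2, Singh 2, Okafor 1. Okafor has the fewest and is eliminated.
Round 3: Tanaka 3, Singh 2. Tanaka has a majority.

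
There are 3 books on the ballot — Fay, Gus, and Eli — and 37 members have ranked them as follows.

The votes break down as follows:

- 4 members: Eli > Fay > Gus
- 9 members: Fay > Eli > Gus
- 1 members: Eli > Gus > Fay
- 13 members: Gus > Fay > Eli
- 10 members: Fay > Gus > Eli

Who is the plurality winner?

Fay

First-place vote totals:
  Fay: 19
  Gus: 13
  Eli: 5
Fay has the most first-place votes.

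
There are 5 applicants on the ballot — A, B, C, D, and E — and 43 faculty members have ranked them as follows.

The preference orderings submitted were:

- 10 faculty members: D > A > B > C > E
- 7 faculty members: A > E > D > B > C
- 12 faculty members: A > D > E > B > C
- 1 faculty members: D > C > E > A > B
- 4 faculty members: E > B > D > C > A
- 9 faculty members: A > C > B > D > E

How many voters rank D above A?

Ballots ranking D above A: 10+1+4 = 15.
Ballots ranking A above D: 7+12+9 = 28.
So 15 of 43 voters prefer D to A.

15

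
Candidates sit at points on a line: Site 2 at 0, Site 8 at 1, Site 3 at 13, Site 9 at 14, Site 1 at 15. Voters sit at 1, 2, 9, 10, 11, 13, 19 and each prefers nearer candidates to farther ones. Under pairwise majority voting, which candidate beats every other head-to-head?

Site 3

With single-peaked preferences on a line, the Condorcet winner is the candidate closest to the median voter.
The median voter (position 10) is closest to Site 3 at 13.
Check: Site 3 vs Site 2 — voters closer to Site 3: 5 of 7.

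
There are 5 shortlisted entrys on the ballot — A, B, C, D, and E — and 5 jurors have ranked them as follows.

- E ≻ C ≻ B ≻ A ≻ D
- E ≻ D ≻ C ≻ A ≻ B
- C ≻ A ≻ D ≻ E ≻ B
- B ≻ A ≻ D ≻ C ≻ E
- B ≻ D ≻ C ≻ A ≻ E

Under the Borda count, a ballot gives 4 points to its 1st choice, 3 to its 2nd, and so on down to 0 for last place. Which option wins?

C

Borda scores:
  A: 1 + 1 + 3 + 3 + 1 = 9
  B: 2 + 0 + 0 + 4 + 4 = 10
  C: 3 + 2 + 4 + 1 + 2 = 12
  D: 0 + 3 + 2 + 2 + 3 = 10
  E: 4 + 4 + 1 + 0 + 0 = 9
C has the highest total.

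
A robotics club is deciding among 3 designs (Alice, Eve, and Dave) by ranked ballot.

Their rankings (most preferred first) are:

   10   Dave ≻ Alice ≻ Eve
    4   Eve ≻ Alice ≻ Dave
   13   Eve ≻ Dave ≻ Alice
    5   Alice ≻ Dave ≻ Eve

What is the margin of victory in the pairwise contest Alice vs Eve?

2

Ballots ranking Alice above Eve: 10+5 = 15.
Ballots ranking Eve above Alice: 4+13 = 17.
Eve wins 17–15, a margin of 2.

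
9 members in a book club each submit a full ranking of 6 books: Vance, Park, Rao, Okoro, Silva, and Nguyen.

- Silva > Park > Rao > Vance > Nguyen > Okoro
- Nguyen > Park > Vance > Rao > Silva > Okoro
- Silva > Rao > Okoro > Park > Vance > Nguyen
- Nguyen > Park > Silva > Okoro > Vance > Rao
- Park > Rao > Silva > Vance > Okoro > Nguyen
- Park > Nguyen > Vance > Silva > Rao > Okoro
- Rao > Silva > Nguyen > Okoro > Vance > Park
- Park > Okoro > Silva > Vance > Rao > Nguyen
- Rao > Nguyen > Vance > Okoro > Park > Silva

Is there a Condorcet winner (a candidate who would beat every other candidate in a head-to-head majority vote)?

Head-to-head results (9 voters total):
Vance vs Park: Park wins 7–2.
Vance vs Rao: Rao wins 5–4.
Vance vs Okoro: Vance wins 5–4.
Vance vs Silva: Silva wins 6–3.
Vance vs Nguyen: Nguyen wins 5–4.
Park vs Rao: Park wins 6–3.
Park vs Okoro: Park wins 6–3.
Park vs Silva: Park wins 6–3.
Park vs Nguyen: Park wins 5–4.
Rao vs Okoro: Rao wins 7–2.
Rao vs Silva: Silva wins 5–4.
Rao vs Nguyen: Rao wins 6–3.
Okoro vs Silva: Silva wins 7–2.
Okoro vs Nguyen: Nguyen wins 6–3.
Silva vs Nguyen: Silva wins 5–4.
Park beats each rival — Vance (7–2), Rao (6–3), Okoro (6–3), Silva (6–3), Nguyen (5–4) — so Park is the Condorcet winner.

Yes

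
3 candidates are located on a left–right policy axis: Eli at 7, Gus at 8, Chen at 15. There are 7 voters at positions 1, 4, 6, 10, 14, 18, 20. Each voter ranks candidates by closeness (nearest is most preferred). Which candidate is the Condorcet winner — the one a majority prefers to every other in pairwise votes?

Gus

With single-peaked preferences on a line, the Condorcet winner is the candidate closest to the median voter.
The median voter (position 10) is closest to Gus at 8.
Check: Gus vs Chen — voters closer to Gus: 4 of 7.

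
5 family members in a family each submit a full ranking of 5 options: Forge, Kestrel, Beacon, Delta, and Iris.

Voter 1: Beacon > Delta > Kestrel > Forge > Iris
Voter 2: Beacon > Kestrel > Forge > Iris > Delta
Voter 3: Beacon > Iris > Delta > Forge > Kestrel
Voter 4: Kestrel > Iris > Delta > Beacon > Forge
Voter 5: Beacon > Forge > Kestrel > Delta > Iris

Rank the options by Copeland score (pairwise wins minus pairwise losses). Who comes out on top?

Beacon

Pairwise results:
  Forge vs Kestrel: Kestrel wins 3–2.
  Forge vs Beacon: Beacon wins 5–0.
  Forge vs Delta: Delta wins 3–2.
  Forge vs Iris: Forge wins 3–2.
  Kestrel vs Beacon: Beacon wins 4–1.
  Kestrel vs Delta: Kestrel wins 3–2.
  Kestrel vs Iris: Kestrel wins 4–1.
  Beacon vs Delta: Beacon wins 4–1.
  Beacon vs Iris: Beacon wins 4–1.
  Delta vs Iris: Iris wins 3–2.
Copeland scores (wins − losses):
  Forge: 1 − 3 = -2
  Kestrel: 3 − 1 = 2
  Beacon: 4 − 0 = 4
  Delta: 1 − 3 = -2
  Iris: 1 − 3 = -2
Beacon has the best Copeland score.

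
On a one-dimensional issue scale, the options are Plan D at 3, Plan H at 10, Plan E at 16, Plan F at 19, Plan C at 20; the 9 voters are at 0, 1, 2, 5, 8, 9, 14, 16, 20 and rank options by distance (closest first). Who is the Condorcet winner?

Plan H

With single-peaked preferences on a line, the Condorcet winner is the candidate closest to the median voter.
The median voter (position 8) is closest to Plan H at 10.
Check: Plan H vs Plan F — voters closer to Plan H: 7 of 9.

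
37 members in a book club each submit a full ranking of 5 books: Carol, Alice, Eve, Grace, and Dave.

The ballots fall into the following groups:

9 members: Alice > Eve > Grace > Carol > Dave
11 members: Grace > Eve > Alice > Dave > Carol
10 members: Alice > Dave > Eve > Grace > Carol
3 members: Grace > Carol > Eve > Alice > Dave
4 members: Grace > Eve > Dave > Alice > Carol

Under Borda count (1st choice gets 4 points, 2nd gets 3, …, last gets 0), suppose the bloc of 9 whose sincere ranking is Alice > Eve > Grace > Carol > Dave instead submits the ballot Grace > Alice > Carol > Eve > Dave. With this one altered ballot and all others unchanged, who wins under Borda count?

Grace

Borda totals with the altered ballot: Carol 27, Alice 96, Eve 80, Grace 118, Dave 49.
The switch changes the winner from Alice to Grace.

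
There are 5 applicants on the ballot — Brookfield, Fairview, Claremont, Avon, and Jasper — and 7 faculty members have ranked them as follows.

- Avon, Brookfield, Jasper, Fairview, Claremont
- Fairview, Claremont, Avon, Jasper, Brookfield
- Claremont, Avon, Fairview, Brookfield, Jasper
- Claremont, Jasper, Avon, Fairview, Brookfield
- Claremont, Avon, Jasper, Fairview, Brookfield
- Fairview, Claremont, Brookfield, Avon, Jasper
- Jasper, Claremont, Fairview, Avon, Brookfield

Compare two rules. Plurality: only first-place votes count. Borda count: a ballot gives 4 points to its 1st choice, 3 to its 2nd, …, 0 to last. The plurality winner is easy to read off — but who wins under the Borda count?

Claremont

Plurality first-place counts: Brookfield 0, Fairview 2, Claremont 3, Avon 1, Jasper 1 → Claremont.
Borda totals: Brookfield 6, Fairview 15, Claremont 21, Avon 16, Jasper 12 → Claremont.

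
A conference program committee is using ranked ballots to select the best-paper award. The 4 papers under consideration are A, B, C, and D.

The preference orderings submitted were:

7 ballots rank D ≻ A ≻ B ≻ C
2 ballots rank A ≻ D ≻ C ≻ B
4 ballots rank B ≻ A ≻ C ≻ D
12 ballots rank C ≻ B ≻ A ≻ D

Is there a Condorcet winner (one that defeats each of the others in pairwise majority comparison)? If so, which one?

Head-to-head results (25 voters total):
A vs B: B wins 16–9.
A vs C: A wins 13–12.
A vs D: A wins 18–7.
B vs C: C wins 14–11.
B vs D: B wins 16–9.
C vs D: C wins 16–9.
No candidate beats all others: A beats C beats B beats A, a majority cycle.

There is no Condorcet winner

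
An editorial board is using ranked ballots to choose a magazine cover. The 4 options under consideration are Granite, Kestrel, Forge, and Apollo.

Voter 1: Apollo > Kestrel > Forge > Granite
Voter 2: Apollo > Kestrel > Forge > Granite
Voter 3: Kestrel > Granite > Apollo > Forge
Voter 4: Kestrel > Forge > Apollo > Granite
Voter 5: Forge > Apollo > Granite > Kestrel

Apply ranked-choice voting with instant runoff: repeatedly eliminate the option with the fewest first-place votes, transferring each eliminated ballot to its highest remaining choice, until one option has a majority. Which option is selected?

Round 1: Kestrel 2, Apollo 2, Forge 1, Granite 0. Granite has the fewest and is eliminated.
Round 2: Kestrel 2, Apollo 2, Forge 1. Forge has the fewest and is eliminated.
Round 3: Apollo 3, Kestrel 2. Apollo has a majority.

Apollo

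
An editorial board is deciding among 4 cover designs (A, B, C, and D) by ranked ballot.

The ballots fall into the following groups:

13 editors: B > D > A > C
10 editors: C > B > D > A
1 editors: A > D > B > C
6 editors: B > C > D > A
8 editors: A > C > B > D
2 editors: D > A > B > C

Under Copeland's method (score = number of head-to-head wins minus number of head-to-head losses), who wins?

B

Pairwise results:
  A vs B: B wins 29–11.
  A vs C: A wins 24–16.
  A vs D: D wins 31–9.
  B vs C: B wins 22–18.
  B vs D: B wins 37–3.
  C vs D: C wins 24–16.
Copeland scores (wins − losses):
  A: 1 − 2 = -1
  B: 3 − 0 = 3
  C: 1 − 2 = -1
  D: 1 − 2 = -1
B has the best Copeland score.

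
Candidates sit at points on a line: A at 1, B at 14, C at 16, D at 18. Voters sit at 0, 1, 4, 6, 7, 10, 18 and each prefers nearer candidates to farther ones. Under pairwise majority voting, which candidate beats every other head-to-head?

With single-peaked preferences on a line, the Condorcet winner is the candidate closest to the median voter.
The median voter (position 6) is closest to A at 1.
Check: A vs C — voters closer to A: 5 of 7.

A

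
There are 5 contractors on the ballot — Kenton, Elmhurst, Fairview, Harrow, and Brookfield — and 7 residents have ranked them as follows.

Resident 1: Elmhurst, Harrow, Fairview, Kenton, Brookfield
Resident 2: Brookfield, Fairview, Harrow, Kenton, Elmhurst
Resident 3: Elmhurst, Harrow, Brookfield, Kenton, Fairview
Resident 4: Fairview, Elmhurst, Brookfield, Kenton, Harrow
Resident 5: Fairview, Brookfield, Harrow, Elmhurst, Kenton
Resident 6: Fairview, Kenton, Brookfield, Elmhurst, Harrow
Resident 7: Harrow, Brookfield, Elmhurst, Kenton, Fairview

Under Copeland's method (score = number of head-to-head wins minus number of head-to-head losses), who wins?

Fairview

Pairwise results:
  Kenton vs Elmhurst: Elmhurst wins 5–2.
  Kenton vs Fairview: Fairview wins 5–2.
  Kenton vs Harrow: Harrow wins 5–2.
  Kenton vs Brookfield: Brookfield wins 5–2.
  Elmhurst vs Fairview: Fairview wins 4–3.
  Elmhurst vs Harrow: Elmhurst wins 4–3.
  Elmhurst vs Brookfield: Brookfield wins 4–3.
  Fairview vs Harrow: Fairview wins 4–3.
  Fairview vs Brookfield: Fairview wins 4–3.
  Harrow vs Brookfield: Brookfield wins 4–3.
Copeland scores (wins − losses):
  Kenton: 0 − 4 = -4
  Elmhurst: 2 − 2 = 0
  Fairview: 4 − 0 = 4
  Harrow: 1 − 3 = -2
  Brookfield: 3 − 1 = 2
Fairview has the best Copeland score.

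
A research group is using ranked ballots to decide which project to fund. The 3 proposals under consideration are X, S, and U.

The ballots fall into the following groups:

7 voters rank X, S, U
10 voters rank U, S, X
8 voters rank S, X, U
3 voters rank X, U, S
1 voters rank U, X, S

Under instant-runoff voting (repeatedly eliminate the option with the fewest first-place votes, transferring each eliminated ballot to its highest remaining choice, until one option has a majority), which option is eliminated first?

Round 1: U 11, X 10, S 8. S has the fewest and is eliminated.
Round 2: X 18, U 11. X has a majority.

S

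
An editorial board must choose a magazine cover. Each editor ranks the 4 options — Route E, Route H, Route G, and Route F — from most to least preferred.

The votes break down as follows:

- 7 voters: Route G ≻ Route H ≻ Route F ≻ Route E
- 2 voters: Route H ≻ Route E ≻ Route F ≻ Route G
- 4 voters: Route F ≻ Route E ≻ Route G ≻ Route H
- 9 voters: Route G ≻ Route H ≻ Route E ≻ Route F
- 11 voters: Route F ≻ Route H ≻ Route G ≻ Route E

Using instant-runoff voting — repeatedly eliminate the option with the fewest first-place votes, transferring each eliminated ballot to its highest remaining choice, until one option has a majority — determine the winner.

Route F

Round 1: Route G 16, Route F 15, Route H 2, Route E 0. Route E has the fewest and is eliminated.
Round 2: Route G 16, Route F 15, Route H 2. Route H has the fewest and is eliminated.
Round 3: Route F 17, Route G 16. Route F has a majority.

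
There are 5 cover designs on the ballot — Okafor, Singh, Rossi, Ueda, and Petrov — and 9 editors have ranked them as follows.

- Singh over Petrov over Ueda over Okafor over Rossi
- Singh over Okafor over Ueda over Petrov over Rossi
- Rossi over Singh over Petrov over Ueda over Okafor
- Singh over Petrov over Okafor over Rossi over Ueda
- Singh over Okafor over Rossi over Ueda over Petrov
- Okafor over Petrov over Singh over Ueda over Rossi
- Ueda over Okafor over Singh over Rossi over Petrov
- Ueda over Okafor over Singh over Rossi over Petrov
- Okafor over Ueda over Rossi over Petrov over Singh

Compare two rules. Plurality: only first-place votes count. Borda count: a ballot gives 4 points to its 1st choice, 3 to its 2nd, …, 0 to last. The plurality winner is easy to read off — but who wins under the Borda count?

Singh

Plurality first-place counts: Okafor 2, Singh 4, Rossi 1, Ueda 2, Petrov 0 → Singh.
Borda totals: Okafor 23, Singh 25, Rossi 11, Ueda 18, Petrov 13 → Singh.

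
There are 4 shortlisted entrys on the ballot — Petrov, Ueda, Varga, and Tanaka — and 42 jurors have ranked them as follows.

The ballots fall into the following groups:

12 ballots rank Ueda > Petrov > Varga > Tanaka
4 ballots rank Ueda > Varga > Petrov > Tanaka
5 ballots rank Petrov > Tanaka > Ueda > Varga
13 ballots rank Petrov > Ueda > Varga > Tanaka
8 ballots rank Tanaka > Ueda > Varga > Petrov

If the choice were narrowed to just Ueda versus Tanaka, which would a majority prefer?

Ueda

Ballots ranking Ueda above Tanaka: 12+4+13 = 29.
Ballots ranking Tanaka above Ueda: 5+8 = 13.
Ueda wins the head-to-head, 29–13.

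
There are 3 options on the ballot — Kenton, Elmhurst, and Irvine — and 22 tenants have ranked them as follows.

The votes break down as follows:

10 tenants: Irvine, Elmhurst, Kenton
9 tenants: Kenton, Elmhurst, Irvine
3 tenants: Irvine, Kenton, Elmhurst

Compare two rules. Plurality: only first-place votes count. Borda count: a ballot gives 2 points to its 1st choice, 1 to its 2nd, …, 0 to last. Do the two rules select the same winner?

Yes

Plurality first-place counts: Kenton 9, Elmhurst 0, Irvine 13 → Irvine.
Borda totals: Kenton 21, Elmhurst 19, Irvine 26 → Irvine.
The two rules agree on Irvine.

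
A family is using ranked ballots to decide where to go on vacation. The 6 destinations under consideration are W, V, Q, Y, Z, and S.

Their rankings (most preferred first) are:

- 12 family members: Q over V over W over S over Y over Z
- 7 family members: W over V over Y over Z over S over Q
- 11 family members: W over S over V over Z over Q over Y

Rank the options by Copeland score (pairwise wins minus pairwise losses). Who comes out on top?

Pairwise results:
  W vs V: W wins 18–12.
  W vs Q: W wins 18–12.
  W vs Y: W wins 30–0.
  W vs Z: W wins 30–0.
  W vs S: W wins 30–0.
  V vs Q: V wins 18–12.
  V vs Y: V wins 30–0.
  V vs Z: V wins 30–0.
  V vs S: V wins 19–11.
  Q vs Y: Q wins 23–7.
  Q vs Z: Z wins 18–12.
  Q vs S: S wins 18–12.
  Y vs Z: Y wins 19–11.
  Y vs S: S wins 23–7.
  Z vs S: S wins 23–7.
Copeland scores (wins − losses):
  W: 5 − 0 = 5
  V: 4 − 1 = 3
  Q: 1 − 4 = -3
  Y: 1 − 4 = -3
  Z: 1 − 4 = -3
  S: 3 − 2 = 1
W has the best Copeland score.

W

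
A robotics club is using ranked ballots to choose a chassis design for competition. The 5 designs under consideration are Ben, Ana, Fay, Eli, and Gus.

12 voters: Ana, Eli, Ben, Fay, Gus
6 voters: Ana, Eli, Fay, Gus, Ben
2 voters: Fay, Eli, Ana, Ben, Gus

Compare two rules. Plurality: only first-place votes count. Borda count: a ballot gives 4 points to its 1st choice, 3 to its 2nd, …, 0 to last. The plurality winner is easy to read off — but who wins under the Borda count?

Plurality first-place counts: Ben 0, Ana 18, Fay 2, Eli 0, Gus 0 → Ana.
Borda totals: Ben 26, Ana 76, Fay 32, Eli 60, Gus 6 → Ana.

Ana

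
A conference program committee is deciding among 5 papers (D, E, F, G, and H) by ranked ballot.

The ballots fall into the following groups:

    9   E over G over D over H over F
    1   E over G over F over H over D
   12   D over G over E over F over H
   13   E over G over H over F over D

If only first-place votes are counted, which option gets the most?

E

First-place vote totals:
  D: 12
  E: 23
  F: 0
  G: 0
  H: 0
E has the most first-place votes.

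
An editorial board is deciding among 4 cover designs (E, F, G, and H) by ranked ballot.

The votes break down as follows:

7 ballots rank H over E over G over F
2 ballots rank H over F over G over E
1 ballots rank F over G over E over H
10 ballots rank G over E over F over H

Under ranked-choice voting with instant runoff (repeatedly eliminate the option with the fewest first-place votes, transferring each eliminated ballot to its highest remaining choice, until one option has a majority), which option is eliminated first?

E

Round 1: G 10, H 9, F 1, E 0. E has the fewest and is eliminated.
Round 2: G 10, H 9, F 1. F has the fewest and is eliminated.
Round 3: G 11, H 9. G has a majority.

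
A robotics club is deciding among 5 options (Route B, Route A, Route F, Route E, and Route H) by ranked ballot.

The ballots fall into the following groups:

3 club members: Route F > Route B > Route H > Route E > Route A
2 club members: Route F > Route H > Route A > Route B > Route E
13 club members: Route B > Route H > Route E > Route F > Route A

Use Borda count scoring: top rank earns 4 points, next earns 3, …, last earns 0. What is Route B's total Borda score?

Borda scores:
  Route B: 3·3 + 2·1 + 13·4 = 63
  Route A: 3·0 + 2·2 + 13·0 = 4
  Route F: 3·4 + 2·4 + 13·1 = 33
  Route E: 3·1 + 2·0 + 13·2 = 29
  Route H: 3·2 + 2·3 + 13·3 = 51

63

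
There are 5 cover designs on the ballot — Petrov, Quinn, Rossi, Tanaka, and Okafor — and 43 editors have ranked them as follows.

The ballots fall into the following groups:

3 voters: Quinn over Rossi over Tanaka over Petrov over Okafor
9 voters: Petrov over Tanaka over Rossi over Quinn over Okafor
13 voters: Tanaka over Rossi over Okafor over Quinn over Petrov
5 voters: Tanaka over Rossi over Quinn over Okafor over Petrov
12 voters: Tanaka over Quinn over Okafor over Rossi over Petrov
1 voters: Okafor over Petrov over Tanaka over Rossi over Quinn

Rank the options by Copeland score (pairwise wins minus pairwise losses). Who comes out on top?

Tanaka

Pairwise results:
  Petrov vs Quinn: Quinn wins 33–10.
  Petrov vs Rossi: Rossi wins 33–10.
  Petrov vs Tanaka: Tanaka wins 33–10.
  Petrov vs Okafor: Okafor wins 31–12.
  Quinn vs Rossi: Rossi wins 28–15.
  Quinn vs Tanaka: Tanaka wins 40–3.
  Quinn vs Okafor: Quinn wins 29–14.
  Rossi vs Tanaka: Tanaka wins 40–3.
  Rossi vs Okafor: Rossi wins 30–13.
  Tanaka vs Okafor: Tanaka wins 42–1.
Copeland scores (wins − losses):
  Petrov: 0 − 4 = -4
  Quinn: 2 − 2 = 0
  Rossi: 3 − 1 = 2
  Tanaka: 4 − 0 = 4
  Okafor: 1 − 3 = -2
Tanaka has the best Copeland score.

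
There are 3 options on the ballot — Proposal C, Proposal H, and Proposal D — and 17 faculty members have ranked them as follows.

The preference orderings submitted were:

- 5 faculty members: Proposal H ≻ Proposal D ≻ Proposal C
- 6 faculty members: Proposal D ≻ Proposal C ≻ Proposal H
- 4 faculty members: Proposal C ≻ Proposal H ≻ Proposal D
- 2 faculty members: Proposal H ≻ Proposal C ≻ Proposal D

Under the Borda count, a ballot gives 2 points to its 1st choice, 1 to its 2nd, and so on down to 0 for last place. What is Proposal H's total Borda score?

Borda scores:
  Proposal C: 5·0 + 6·1 + 4·2 + 2·1 = 16
  Proposal H: 5·2 + 6·0 + 4·1 + 2·2 = 18
  Proposal D: 5·1 + 6·2 + 4·0 + 2·0 = 17

18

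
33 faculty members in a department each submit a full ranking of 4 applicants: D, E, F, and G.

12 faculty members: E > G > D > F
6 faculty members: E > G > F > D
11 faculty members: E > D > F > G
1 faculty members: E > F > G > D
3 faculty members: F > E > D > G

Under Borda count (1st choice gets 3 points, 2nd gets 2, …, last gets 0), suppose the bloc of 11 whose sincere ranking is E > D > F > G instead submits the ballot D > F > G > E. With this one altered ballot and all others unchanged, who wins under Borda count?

Borda totals with the altered ballot: D 48, E 63, F 39, G 48.
The winner is unchanged: still E.

E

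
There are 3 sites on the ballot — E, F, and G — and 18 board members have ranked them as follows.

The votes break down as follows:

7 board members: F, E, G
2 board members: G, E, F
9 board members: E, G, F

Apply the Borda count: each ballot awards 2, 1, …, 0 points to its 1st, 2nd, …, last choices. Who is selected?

Borda scores:
  E: 7·1 + 2·1 + 9·2 = 27
  F: 7·2 + 2·0 + 9·0 = 14
  G: 7·0 + 2·2 + 9·1 = 13
E has the highest total.

E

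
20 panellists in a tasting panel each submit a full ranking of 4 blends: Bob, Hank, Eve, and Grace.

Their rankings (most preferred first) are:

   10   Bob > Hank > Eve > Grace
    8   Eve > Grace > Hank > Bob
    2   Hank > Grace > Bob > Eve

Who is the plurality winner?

Bob

First-place vote totals:
  Bob: 10
  Hank: 2
  Eve: 8
  Grace: 0
Bob has the most first-place votes.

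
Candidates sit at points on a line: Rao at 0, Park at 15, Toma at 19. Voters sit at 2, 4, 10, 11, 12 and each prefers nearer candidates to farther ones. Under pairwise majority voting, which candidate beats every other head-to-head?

With single-peaked preferences on a line, the Condorcet winner is the candidate closest to the median voter.
The median voter (position 10) is closest to Park at 15.
Check: Park vs Rao — voters closer to Park: 3 of 5.

Park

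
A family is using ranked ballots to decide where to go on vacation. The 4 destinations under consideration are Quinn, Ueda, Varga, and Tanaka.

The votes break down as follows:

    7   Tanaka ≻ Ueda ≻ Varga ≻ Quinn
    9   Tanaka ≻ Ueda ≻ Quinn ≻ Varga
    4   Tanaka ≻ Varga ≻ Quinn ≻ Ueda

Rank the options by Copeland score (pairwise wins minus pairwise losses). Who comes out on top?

Pairwise results:
  Quinn vs Ueda: Ueda wins 16–4.
  Quinn vs Varga: Varga wins 11–9.
  Quinn vs Tanaka: Tanaka wins 20–0.
  Ueda vs Varga: Ueda wins 16–4.
  Ueda vs Tanaka: Tanaka wins 20–0.
  Varga vs Tanaka: Tanaka wins 20–0.
Copeland scores (wins − losses):
  Quinn: 0 − 3 = -3
  Ueda: 2 − 1 = 1
  Varga: 1 − 2 = -1
  Tanaka: 3 − 0 = 3
Tanaka has the best Copeland score.

Tanaka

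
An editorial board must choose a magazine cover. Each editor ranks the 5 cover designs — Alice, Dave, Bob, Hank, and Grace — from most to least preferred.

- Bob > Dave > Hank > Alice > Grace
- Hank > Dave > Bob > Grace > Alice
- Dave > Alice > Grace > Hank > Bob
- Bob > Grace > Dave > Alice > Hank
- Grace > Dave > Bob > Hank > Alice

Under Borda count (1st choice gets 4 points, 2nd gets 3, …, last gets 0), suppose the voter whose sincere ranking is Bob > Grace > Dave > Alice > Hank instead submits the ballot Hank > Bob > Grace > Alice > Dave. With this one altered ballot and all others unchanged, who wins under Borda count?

Borda totals with the altered ballot: Alice 5, Dave 13, Bob 11, Hank 12, Grace 9.
The winner is unchanged: still Dave.

Dave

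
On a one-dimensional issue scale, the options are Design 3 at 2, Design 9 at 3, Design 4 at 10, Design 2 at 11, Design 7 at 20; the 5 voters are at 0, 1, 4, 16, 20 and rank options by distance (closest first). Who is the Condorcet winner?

Design 9

With single-peaked preferences on a line, the Condorcet winner is the candidate closest to the median voter.
The median voter (position 4) is closest to Design 9 at 3.
Check: Design 9 vs Design 4 — voters closer to Design 9: 3 of 5.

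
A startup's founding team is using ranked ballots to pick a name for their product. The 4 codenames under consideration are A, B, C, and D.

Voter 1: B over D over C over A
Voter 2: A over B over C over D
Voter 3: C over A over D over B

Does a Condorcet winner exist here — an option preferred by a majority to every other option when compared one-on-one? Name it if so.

Head-to-head results (3 voters total):
A vs B: A wins 2–1.
A vs C: C wins 2–1.
A vs D: A wins 2–1.
B vs C: B wins 2–1.
B vs D: B wins 2–1.
C vs D: C wins 2–1.
No candidate beats all others: A beats B beats C beats A, a majority cycle.

None — there is no Condorcet winner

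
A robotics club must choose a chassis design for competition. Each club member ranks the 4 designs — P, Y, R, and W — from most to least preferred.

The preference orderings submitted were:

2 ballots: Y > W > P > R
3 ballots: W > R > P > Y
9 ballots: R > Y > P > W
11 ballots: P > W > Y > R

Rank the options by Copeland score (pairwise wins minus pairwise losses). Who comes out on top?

P

Pairwise results:
  P vs Y: P wins 14–11.
  P vs R: P wins 13–12.
  P vs W: P wins 20–5.
  Y vs R: Y wins 13–12.
  Y vs W: W wins 14–11.
  R vs W: W wins 16–9.
Copeland scores (wins − losses):
  P: 3 − 0 = 3
  Y: 1 − 2 = -1
  R: 0 − 3 = -3
  W: 2 − 1 = 1
P has the best Copeland score.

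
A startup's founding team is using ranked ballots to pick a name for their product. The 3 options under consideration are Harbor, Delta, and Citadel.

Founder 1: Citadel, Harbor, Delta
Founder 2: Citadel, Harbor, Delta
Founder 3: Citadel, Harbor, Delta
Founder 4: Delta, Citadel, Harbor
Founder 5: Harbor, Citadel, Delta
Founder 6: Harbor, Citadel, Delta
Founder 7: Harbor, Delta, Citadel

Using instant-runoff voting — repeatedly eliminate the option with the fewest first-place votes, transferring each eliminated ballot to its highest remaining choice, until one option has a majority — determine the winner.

Round 1: Harbor 3, Citadel 3, Delta 1. Delta has the fewest and is eliminated.
Round 2: Citadel 4, Harbor 3. Citadel has a majority.

Citadel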